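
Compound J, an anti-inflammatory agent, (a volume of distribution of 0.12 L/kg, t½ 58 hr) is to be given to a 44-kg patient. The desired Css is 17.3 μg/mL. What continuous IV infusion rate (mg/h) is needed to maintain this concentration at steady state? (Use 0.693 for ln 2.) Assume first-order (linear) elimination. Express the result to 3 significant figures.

1.09 mg/h

Vd = 0.12 L/kg × 44 kg = 5.280 L
CL = 0.693 × Vd / t½ = 0.693 × 5.280 / 58 = 0.06309 L/h
Infusion rate = CL × Css = 0.06309 × 17.3 = 1.091 mg/h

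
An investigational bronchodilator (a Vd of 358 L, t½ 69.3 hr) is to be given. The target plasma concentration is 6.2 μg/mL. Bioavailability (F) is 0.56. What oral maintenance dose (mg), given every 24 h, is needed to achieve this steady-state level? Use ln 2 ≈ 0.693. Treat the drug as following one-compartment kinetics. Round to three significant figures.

951 mg

k = 0.693/69.3 = 0.01000 h⁻¹, so CL = k·Vd = 0.01000 × 358.0 = 3.580 L/h
D = CL × Css × τ / F = 3.580 × 6.2 × 24 / 0.56 = 951.3 mg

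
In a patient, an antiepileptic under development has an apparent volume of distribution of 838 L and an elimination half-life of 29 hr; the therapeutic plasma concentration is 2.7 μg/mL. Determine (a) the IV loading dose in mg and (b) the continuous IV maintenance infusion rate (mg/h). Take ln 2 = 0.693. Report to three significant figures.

(a) 2260 mg; (b) 54.1 mg/h

LD = Vd × C = 838.0 × 2.7 = 2263 mg
CL = 0.693 × Vd / t½ = 0.693 × 838.0 / 29 = 20.03 L/h
Infusion rate = CL × Css = 20.03 × 2.7 = 54.08 mg/h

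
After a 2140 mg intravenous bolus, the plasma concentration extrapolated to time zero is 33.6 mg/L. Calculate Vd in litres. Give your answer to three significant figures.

63.7 L

Immediately after an IV bolus, C₀ = Dose / Vd, so Vd = Dose / C₀.
Vd = 2140 / 33.6 = 63.69 L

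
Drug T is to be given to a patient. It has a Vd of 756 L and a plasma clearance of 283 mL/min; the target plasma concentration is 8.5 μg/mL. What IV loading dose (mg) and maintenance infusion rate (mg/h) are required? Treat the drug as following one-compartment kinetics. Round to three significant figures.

Loading: fill Vd to C_target → 756.0 L × 8.5 mg/L = 6426 mg
CL = 283 mL/min = 283 × 0.06 = 16.98 L/h
Maintenance infusion rate = CL × Css = 16.98 × 8.5 = 144.3 mg/h

(a) 6430 mg; (b) 144 mg/h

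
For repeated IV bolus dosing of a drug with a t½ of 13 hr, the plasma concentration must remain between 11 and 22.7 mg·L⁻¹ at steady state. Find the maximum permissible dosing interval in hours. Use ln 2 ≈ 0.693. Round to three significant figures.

13.6 h

k = 0.693 / t½ = 0.693 / 13 = 0.05331 h⁻¹
Between IV bolus doses, concentration decays as C = C₀·e^(−kτ), so C_peak/C_trough = e^(kτ).
τ_max = ln(C_peak/C_trough) / k = ln(22.7/11) / 0.05331 = 0.7245 / 0.05331 = 13.59 h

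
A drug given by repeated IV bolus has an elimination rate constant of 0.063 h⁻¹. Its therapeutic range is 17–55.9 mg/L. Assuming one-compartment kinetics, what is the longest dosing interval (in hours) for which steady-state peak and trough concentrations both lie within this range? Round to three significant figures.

18.9 h

Between IV bolus doses, concentration decays as C = C₀·e^(−kτ), so C_peak/C_trough = e^(kτ).
τ_max = ln(C_peak/C_trough) / k = ln(55.9/17) / 0.06300 = 1.190 / 0.06300 = 18.89 h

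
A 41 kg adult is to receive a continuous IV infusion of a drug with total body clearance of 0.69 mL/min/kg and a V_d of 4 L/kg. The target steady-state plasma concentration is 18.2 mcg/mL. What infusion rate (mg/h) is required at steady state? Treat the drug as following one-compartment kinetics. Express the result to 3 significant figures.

CL = 0.69 mL/min/kg × 41 kg = 28.29 mL/min = 28.29 × 60/1000 = 1.697 L/h
Rate = CL × Css = 1.697 × 18.2 = 30.89 mg/h

30.9 mg/h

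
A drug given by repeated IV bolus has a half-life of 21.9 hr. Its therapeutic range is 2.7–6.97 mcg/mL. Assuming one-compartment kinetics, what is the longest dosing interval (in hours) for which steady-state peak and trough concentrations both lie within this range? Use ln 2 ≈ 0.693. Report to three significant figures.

30.0 h

k = 0.693 / t½ = 0.693 / 21.9 = 0.03164 h⁻¹
Between IV bolus doses, concentration decays as C = C₀·e^(−kτ), so C_peak/C_trough = e^(kτ).
τ_max = ln(C_peak/C_trough) / k = ln(6.97/2.7) / 0.03164 = 0.9484 / 0.03164 = 29.97 h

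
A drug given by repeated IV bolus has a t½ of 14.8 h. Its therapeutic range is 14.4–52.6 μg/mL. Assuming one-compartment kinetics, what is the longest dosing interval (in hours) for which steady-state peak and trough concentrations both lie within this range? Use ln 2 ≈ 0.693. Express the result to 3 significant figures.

k = 0.693 / t½ = 0.693 / 14.8 = 0.04682 h⁻¹
Between IV bolus doses, concentration decays as C = C₀·e^(−kτ), so C_peak/C_trough = e^(kτ).
τ_max = ln(C_peak/C_trough) / k = ln(52.6/14.4) / 0.04682 = 1.295 / 0.04682 = 27.66 h

27.7 h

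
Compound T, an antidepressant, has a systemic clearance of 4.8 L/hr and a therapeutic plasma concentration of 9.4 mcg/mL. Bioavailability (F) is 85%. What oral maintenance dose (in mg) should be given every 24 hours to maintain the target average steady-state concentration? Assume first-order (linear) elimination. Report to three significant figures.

1270 mg

D = CL × Css × τ / F = 4.800 × 9.4 × 24 / 0.85 = 1274 mg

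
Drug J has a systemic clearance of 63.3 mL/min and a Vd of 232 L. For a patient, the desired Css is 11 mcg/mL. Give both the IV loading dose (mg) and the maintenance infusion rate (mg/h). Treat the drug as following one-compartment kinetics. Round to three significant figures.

(a) 2550 mg; (b) 41.8 mg/h

Loading dose = Vd × C = 232.0 × 11 = 2552 mg
CL = 63.3 mL/min = 63.3 × 0.06 = 3.798 L/h
Maintenance infusion rate = CL × Css = 3.798 × 11 = 41.78 mg/h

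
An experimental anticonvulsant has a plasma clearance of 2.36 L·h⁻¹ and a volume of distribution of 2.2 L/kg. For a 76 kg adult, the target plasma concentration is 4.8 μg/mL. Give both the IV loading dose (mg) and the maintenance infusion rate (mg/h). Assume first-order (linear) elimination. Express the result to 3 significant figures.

(a) 803 mg; (b) 11.3 mg/h

Total Vd = 2.2 × 76 = 167.2 L
Loading dose = Vd × C = 167.2 × 4.8 = 802.6 mg
Maintenance infusion rate = CL × Css = 2.360 × 4.8 = 11.33 mg/h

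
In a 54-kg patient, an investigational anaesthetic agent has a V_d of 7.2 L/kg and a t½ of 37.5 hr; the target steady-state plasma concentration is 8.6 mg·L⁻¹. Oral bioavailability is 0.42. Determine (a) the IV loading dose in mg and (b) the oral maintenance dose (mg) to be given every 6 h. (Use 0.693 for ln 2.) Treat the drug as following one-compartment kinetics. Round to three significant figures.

(a) 3340 mg; (b) 883 mg

Total Vd = 7.2 × 54 = 388.8 L
LD = Vd × C = 388.8 × 8.6 = 3344 mg
CL = 0.693 × Vd / t½ = 0.693 × 388.8 / 37.5 = 7.185 L/h
D = CL × Css × τ / F = 7.185 × 8.6 × 6 / 0.42 = 882.7 mg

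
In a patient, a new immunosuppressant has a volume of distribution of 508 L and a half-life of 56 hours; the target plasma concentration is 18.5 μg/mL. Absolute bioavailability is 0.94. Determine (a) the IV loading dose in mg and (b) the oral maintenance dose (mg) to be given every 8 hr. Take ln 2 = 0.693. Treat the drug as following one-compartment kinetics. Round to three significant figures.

LD = Vd × C = 508.0 × 18.5 = 9398 mg
CL = 0.693 × Vd / t½ = 0.693 × 508.0 / 56 = 6.287 L/h
D = CL × Css × τ / F = 6.287 × 18.5 × 8 / 0.94 = 989.9 mg

(a) 9400 mg; (b) 990 mg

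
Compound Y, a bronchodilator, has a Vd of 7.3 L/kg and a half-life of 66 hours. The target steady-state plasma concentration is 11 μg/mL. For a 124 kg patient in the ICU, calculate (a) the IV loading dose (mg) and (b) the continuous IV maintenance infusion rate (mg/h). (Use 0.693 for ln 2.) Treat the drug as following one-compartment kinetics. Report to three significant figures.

Vd(total) = 124 kg × 7.3 L/kg = 905.2 L
LD = Vd × C = 905.2 × 11 = 9957 mg
CL = 0.693 × Vd / t½ = 0.693 × 905.2 / 66 = 9.505 L/h
Infusion rate = CL × Css = 9.505 × 11 = 104.6 mg/h

(a) 9960 mg; (b) 105 mg/h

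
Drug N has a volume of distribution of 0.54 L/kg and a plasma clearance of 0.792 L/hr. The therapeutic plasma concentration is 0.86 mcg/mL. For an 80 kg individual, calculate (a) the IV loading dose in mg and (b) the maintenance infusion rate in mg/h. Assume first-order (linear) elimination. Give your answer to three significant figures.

Vd = 0.54 L/kg × 80 kg = 43.20 L
Loading dose = Vd × C = 43.20 × 0.86 = 37.15 mg
Maintenance infusion rate = CL × Css = 0.7920 × 0.86 = 0.6811 mg/h

(a) 37.2 mg; (b) 0.681 mg/h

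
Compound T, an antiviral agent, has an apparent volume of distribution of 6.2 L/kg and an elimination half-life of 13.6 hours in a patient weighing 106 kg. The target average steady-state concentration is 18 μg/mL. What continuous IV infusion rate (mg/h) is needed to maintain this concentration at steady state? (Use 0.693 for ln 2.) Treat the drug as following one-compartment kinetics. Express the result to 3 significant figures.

603 mg/h

Vd = 6.2 L/kg × 106 kg = 657.2 L
k = 0.693/13.6 = 0.05096 h⁻¹, so CL = k·Vd = 0.05096 × 657.2 = 33.49 L/h
Infusion rate = CL × Css = 33.49 × 18 = 602.8 mg/h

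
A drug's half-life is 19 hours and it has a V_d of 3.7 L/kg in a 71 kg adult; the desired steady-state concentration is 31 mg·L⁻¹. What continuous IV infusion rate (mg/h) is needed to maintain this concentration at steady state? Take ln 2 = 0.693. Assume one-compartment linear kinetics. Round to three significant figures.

297 mg/h

Total Vd = 3.7 × 71 = 262.7 L
CL = ln 2 · Vd / t½ = 0.693 × 262.7 / 19 = 9.582 L/h
Infusion rate = CL × Css = 9.582 × 31 = 297.0 mg/h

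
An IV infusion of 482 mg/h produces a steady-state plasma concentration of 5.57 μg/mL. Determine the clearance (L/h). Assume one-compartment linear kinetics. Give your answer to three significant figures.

At steady state, infusion rate = CL × Css, so CL = rate / Css.
CL = 482 / 5.57 = 86.54 L/h

86.5 L/h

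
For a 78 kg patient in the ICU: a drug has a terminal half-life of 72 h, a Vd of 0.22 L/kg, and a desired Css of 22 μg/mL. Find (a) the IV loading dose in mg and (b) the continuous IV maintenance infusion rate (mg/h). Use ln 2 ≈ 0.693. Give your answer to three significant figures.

Vd = 0.22 L/kg × 78 kg = 17.16 L
LD = Vd × C = 17.16 × 22 = 377.5 mg
CL = 0.693 × Vd / t½ = 0.693 × 17.16 / 72 = 0.1652 L/h
Infusion rate = CL × Css = 0.1652 × 22 = 3.634 mg/h

(a) 378 mg; (b) 3.63 mg/h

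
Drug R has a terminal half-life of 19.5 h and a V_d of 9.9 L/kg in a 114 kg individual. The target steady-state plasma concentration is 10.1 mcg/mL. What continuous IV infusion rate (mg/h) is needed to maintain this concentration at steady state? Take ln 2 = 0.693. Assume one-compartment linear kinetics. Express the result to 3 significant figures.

405 mg/h

Vd(total) = 114 kg × 9.9 L/kg = 1129 L
k = 0.693/19.5 = 0.03554 h⁻¹, so CL = k·Vd = 0.03554 × 1129 = 40.12 L/h
Infusion rate = CL × Css = 40.12 × 10.1 = 405.2 mg/h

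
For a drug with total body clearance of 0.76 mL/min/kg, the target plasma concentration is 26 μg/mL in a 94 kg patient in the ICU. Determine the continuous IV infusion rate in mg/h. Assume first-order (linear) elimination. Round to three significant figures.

CL = 0.76 mL/min/kg × 94 kg = 71.44 mL/min = 71.44 × 60/1000 = 4.286 L/h
At steady state, infusion rate equals elimination rate: rate in = CL × Css.
Rate = CL × Css = 4.286 × 26 = 111.4 mg/h

111 mg/h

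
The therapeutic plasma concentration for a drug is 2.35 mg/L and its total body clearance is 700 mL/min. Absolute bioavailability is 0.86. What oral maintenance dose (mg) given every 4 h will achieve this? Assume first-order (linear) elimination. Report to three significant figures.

459 mg

CL = 700 mL/min = 700 × 0.06 = 42.00 L/h
D = CL × Css × τ / F = 42.00 × 2.35 × 4 / 0.86 = 459.1 mg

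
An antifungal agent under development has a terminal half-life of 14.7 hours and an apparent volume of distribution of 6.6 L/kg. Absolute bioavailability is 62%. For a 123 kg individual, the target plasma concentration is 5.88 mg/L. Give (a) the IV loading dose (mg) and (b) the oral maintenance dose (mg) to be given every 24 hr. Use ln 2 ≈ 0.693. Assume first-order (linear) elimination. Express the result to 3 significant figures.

(a) 4770 mg; (b) 8710 mg

Total Vd = 6.6 × 123 = 811.8 L
LD = Vd × C = 811.8 × 5.88 = 4773 mg
CL = 0.693 × Vd / t½ = 0.693 × 811.8 / 14.7 = 38.27 L/h
D = CL × Css × τ / F = 38.27 × 5.88 × 24 / 0.62 = 8711 mg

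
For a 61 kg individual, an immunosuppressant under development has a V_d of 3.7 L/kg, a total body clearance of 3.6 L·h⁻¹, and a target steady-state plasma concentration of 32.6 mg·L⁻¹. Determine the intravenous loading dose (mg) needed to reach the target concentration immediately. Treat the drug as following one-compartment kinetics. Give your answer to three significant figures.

7360 mg

Vd = 3.7 L/kg × 61 kg = 225.7 L
LD = Vd × C = 225.7 × 32.60 = 7358 mg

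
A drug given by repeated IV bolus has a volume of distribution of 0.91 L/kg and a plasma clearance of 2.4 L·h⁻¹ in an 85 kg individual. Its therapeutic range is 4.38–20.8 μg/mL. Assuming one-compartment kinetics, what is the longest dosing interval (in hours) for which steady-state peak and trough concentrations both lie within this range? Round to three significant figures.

Total Vd = 0.91 × 85 = 77.35 L
k = CL / Vd = 2.400 / 77.35 = 0.03103 h⁻¹
Between IV bolus doses, concentration decays as C = C₀·e^(−kτ), so C_peak/C_trough = e^(kτ).
τ_max = ln(C_peak/C_trough) / k = ln(20.8/4.38) / 0.03103 = 1.558 / 0.03103 = 50.21 h

50.2 h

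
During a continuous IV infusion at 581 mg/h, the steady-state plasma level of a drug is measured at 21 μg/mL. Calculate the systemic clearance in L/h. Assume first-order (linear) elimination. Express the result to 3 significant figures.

27.7 L/h

At steady state, infusion rate = CL × Css, so CL = rate / Css.
CL = 581 / 21 = 27.67 L/h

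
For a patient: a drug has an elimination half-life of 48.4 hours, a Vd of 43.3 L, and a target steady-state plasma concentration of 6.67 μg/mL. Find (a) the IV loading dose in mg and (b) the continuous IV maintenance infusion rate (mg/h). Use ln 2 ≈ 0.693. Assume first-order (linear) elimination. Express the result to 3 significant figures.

(a) 289 mg; (b) 4.14 mg/h

LD = Vd × C = 43.30 × 6.67 = 288.8 mg
CL = 0.693 × Vd / t½ = 0.693 × 43.30 / 48.4 = 0.6200 L/h
Infusion rate = CL × Css = 0.6200 × 6.67 = 4.135 mg/h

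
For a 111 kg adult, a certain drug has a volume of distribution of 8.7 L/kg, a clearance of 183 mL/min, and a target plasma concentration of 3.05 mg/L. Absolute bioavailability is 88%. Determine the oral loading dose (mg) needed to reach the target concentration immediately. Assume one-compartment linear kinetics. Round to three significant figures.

3350 mg

Total Vd = 8.7 × 111 = 965.7 L
LD is governed by Vd — clearance does not enter the loading-dose calculation.
LD = Vd × C / F = 965.7 × 3.050 / 0.88 = 3347 mg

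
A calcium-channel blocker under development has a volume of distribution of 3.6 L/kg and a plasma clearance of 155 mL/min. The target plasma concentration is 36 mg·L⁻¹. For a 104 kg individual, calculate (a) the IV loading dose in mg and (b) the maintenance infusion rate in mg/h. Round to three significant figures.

Vd(total) = 104 kg × 3.6 L/kg = 374.4 L
LD = Vd · C_target = 374.4 × 36 = 13480 mg
CL = 155 mL/min = 155 × 0.06 = 9.300 L/h
Maintenance infusion rate = CL × Css = 9.300 × 36 = 334.8 mg/h

(a) 13500 mg; (b) 335 mg/h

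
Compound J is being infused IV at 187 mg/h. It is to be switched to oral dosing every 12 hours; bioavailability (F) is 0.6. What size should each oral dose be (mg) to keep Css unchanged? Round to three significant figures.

3740 mg

To maintain the same Css, the systemic dosing rate must be unchanged: F·D/τ = infusion rate.
D = rate × τ / F = 187 × 12 / 0.6 = 3740 mg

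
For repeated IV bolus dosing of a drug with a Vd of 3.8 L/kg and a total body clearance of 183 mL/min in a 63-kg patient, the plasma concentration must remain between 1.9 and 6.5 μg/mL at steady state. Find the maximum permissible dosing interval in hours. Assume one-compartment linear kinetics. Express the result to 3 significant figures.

26.8 h

Vd(total) = 63 kg × 3.8 L/kg = 239.4 L
CL = 183 mL/min = 183 × 0.06 = 10.98 L/h
k = CL / Vd = 10.98 / 239.4 = 0.04586 h⁻¹
Between IV bolus doses, concentration decays as C = C₀·e^(−kτ), so C_peak/C_trough = e^(kτ).
τ_max = ln(C_peak/C_trough) / k = ln(6.5/1.9) / 0.04586 = 1.230 / 0.04586 = 26.82 h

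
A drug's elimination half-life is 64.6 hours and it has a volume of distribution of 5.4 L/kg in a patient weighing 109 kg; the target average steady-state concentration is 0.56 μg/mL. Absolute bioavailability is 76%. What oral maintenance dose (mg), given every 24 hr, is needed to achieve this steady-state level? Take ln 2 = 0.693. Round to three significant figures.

112 mg

Vd = 5.4 L/kg × 109 kg = 588.6 L
CL = 0.693 × Vd / t½ = 0.693 × 588.6 / 64.6 = 6.314 L/h
D = CL × Css × τ / F = 6.314 × 0.56 × 24 / 0.76 = 111.7 mg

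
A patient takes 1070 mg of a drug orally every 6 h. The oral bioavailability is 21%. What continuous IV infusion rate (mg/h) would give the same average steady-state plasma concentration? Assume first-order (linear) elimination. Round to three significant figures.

37.5 mg/h

Equivalent systemic input: infusion rate = F·D/τ.
Rate = 0.21 × 1070 / 6 = 37.45 mg/h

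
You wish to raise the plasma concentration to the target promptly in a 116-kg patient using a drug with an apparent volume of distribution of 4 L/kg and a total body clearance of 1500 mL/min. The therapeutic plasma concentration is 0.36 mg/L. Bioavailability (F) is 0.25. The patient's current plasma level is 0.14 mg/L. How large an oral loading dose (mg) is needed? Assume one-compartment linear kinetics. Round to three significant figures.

408 mg

Vd = 4 L/kg × 116 kg = 464.0 L
Loading dose depends on Vd (not clearance): it fills the distribution volume.
Concentration deficit ΔC = 0.36 − 0.14 = 0.2200 mg/L
LD = Vd × ΔC / F = 464.0 × 0.2200 / 0.25 = 408.3 mg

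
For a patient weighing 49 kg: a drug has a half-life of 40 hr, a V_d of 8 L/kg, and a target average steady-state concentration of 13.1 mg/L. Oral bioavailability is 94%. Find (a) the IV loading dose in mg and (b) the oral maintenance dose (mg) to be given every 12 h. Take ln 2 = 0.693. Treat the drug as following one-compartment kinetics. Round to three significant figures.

Vd(total) = 49 kg × 8 L/kg = 392.0 L
LD = Vd × C = 392.0 × 13.1 = 5135 mg
CL = 0.693 × Vd / t½ = 0.693 × 392.0 / 40 = 6.791 L/h
D = CL × Css × τ / F = 6.791 × 13.1 × 12 / 0.94 = 1136 mg

(a) 5140 mg; (b) 1140 mg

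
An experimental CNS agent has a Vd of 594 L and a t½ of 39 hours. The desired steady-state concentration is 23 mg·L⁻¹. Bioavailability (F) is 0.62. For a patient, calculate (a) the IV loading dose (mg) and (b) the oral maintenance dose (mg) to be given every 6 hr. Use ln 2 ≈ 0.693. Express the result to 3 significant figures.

(a) 13700 mg; (b) 2350 mg

LD = Vd × C = 594.0 × 23 = 13660 mg
CL = 0.693 × Vd / t½ = 0.693 × 594.0 / 39 = 10.55 L/h
D = CL × Css × τ / F = 10.55 × 23 × 6 / 0.62 = 2348 mg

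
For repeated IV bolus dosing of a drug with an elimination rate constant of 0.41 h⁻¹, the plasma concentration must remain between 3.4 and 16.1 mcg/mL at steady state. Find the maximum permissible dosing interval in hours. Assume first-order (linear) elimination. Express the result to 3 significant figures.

Between IV bolus doses, concentration decays as C = C₀·e^(−kτ), so C_peak/C_trough = e^(kτ).
τ_max = ln(C_peak/C_trough) / k = ln(16.1/3.4) / 0.4100 = 1.555 / 0.4100 = 3.793 h

3.79 h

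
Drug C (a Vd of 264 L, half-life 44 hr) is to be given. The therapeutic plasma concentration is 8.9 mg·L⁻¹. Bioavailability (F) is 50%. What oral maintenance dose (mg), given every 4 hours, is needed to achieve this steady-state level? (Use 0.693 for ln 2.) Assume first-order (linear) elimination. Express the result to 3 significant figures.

k = 0.693/44 = 0.01575 h⁻¹, so CL = k·Vd = 0.01575 × 264.0 = 4.158 L/h
D = CL × Css × τ / F = 4.158 × 8.9 × 4 / 0.5 = 296.0 mg

296 mg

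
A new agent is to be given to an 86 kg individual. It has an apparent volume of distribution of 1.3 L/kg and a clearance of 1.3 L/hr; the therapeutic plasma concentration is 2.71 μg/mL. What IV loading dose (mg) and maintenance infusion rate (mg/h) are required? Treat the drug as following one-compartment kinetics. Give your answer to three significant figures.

Vd = 1.3 L/kg × 86 kg = 111.8 L
LD = Vd · C_target = 111.8 × 2.71 = 303.0 mg
Infusion rate = 1.300 L/h × 2.71 mg/L = 3.523 mg/h

(a) 303 mg; (b) 3.52 mg/h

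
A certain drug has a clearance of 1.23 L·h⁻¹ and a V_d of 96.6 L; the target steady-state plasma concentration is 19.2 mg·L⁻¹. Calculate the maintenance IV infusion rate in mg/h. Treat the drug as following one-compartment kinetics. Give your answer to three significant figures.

23.6 mg/h

Rate = CL × Css = 1.230 × 19.2 = 23.62 mg/h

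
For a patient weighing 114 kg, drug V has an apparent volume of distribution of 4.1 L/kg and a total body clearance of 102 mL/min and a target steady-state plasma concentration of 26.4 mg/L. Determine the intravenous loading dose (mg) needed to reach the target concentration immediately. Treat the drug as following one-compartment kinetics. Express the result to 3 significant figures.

Total Vd = 4.1 × 114 = 467.4 L
LD = Vd × C = 467.4 × 26.40 = 12340 mg

12300 mg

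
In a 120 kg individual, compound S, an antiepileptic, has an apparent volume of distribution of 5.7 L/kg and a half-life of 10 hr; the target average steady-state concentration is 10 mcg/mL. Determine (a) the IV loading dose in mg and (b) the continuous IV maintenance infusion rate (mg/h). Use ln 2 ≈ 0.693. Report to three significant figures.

Total Vd = 5.7 × 120 = 684.0 L
LD = Vd × C = 684.0 × 10 = 6840 mg
CL = 0.693 × Vd / t½ = 0.693 × 684.0 / 10 = 47.40 L/h
Infusion rate = CL × Css = 47.40 × 10 = 474.0 mg/h

(a) 6840 mg; (b) 474 mg/h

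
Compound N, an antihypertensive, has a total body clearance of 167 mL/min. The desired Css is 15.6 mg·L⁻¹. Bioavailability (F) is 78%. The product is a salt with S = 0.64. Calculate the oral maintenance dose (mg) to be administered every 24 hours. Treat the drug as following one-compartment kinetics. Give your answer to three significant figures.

7520 mg

CL = 167 mL/min × 60/1000 = 10.02 L/h
D = CL × Css × τ / F / S = 10.02 × 15.6 × 24 / 0.78 / 0.64 = 7515 mg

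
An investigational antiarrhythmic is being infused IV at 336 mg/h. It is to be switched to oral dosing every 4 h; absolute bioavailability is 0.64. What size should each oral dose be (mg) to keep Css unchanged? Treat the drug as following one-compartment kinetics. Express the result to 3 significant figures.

2100 mg

To maintain the same Css, the systemic dosing rate must be unchanged: F·D/τ = infusion rate.
D = rate × τ / F = 336 × 4 / 0.64 = 2100 mg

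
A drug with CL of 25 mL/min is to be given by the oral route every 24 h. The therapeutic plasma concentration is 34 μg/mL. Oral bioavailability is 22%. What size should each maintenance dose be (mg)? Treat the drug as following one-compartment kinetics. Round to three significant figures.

5560 mg

CL = 25 mL/min × 60/1000 = 1.500 L/h
D = CL × Css × τ / F = 1.500 × 34 × 24 / 0.22 = 5564 mg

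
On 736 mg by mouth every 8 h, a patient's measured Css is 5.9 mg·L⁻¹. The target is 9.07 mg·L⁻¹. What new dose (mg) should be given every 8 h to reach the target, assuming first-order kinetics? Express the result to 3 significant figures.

1130 mg

For first-order elimination, Css ∝ F·D/(CL·τ); F and CL are unchanged, so Css ∝ D/τ.
D₂ = D₁ × (Css,target / Css,current) = 736 × 9.07/5.9 = 1131 mg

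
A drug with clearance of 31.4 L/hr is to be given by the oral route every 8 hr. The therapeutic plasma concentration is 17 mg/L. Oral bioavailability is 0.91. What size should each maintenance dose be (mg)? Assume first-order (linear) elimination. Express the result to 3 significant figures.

4690 mg

D = CL × Css × τ / F = 31.40 × 17 × 8 / 0.91 = 4693 mg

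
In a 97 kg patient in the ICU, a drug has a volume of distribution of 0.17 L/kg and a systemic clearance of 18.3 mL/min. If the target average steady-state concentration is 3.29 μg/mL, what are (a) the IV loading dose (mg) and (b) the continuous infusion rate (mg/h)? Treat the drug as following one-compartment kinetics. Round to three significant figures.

Vd(total) = 97 kg × 0.17 L/kg = 16.49 L
Loading dose = Vd × C = 16.49 × 3.29 = 54.25 mg
CL = 18.3 mL/min = 18.3 × 0.06 = 1.098 L/h
Maintenance infusion rate = CL × Css = 1.098 × 3.29 = 3.612 mg/h

(a) 54.3 mg; (b) 3.61 mg/h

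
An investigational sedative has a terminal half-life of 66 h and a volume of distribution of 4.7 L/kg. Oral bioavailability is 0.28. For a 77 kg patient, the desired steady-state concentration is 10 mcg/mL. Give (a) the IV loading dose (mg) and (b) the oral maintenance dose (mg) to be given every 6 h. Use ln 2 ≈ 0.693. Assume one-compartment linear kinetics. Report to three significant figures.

(a) 3620 mg; (b) 814 mg

Vd(total) = 77 kg × 4.7 L/kg = 361.9 L
LD = Vd × C = 361.9 × 10 = 3619 mg
CL = 0.693 × Vd / t½ = 0.693 × 361.9 / 66 = 3.800 L/h
D = CL × Css × τ / F = 3.800 × 10 × 6 / 0.28 = 814.3 mg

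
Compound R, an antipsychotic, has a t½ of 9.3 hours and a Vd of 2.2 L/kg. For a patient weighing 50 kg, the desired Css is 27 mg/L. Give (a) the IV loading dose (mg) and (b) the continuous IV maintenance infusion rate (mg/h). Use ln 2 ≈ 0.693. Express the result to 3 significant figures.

Total Vd = 2.2 × 50 = 110.0 L
LD = Vd × C = 110.0 × 27 = 2970 mg
CL = 0.693 × Vd / t½ = 0.693 × 110.0 / 9.3 = 8.197 L/h
Infusion rate = CL × Css = 8.197 × 27 = 221.3 mg/h

(a) 2970 mg; (b) 221 mg/h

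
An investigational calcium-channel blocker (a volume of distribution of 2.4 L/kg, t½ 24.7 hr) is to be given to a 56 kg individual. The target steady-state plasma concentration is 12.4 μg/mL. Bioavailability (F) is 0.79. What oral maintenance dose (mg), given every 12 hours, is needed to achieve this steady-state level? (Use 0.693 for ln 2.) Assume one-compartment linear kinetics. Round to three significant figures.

Total Vd = 2.4 × 56 = 134.4 L
CL = 0.693 × Vd / t½ = 0.693 × 134.4 / 24.7 = 3.771 L/h
D = CL × Css × τ / F = 3.771 × 12.4 × 12 / 0.79 = 710.3 mg

710 mg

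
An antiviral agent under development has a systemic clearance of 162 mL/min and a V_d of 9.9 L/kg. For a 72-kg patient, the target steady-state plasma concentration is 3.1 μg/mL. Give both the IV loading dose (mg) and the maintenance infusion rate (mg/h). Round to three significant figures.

(a) 2210 mg; (b) 30.1 mg/h

Vd = 9.9 L/kg × 72 kg = 712.8 L
Loading: fill Vd to C_target → 712.8 L × 3.1 mg/L = 2210 mg
CL = 162 mL/min = 162 × 0.06 = 9.720 L/h
Maintenance infusion rate = CL × Css = 9.720 × 3.1 = 30.13 mg/h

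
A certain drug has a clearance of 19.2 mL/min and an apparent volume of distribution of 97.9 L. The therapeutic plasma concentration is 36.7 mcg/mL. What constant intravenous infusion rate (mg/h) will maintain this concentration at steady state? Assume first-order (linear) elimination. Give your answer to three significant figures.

42.3 mg/h

Convert clearance: 19.2 mL/min × 60 min/h ÷ 1000 mL/L = 1.152 L/h
Infusion rate = CL · Css = 1.152 L/h × 36.7 mg/L = 42.28 mg/h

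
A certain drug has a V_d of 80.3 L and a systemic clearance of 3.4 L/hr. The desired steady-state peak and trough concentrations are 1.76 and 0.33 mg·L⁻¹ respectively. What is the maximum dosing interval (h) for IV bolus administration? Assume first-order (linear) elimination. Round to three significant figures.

39.5 h

k = CL / Vd = 3.400 / 80.30 = 0.04234 h⁻¹
Between IV bolus doses, concentration decays as C = C₀·e^(−kτ), so C_peak/C_trough = e^(kτ).
τ_max = ln(C_peak/C_trough) / k = ln(1.76/0.33) / 0.04234 = 1.674 / 0.04234 = 39.54 h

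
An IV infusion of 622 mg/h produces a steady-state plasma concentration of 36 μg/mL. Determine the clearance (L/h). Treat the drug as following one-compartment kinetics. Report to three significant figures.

At steady state, infusion rate = CL × Css, so CL = rate / Css.
CL = 622 / 36 = 17.28 L/h

17.3 L/h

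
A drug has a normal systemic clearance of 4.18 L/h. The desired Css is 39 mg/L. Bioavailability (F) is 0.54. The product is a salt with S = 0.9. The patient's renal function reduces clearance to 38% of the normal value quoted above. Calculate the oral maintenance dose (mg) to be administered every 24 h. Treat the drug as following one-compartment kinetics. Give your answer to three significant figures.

3060 mg

Patient clearance = 0.38 × 4.180 = 1.588 L/h
D = CL × Css × τ / F / S = 1.588 × 39 × 24 / 0.54 / 0.9 = 3058 mg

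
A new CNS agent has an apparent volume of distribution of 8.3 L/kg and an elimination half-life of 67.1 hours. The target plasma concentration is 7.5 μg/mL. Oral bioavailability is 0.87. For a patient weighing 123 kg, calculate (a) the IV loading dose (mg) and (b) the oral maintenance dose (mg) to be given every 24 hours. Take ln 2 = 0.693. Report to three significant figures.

Vd = 8.3 L/kg × 123 kg = 1021 L
LD = Vd × C = 1021 × 7.5 = 7658 mg
CL = 0.693 × Vd / t½ = 0.693 × 1021 / 67.1 = 10.54 L/h
D = CL × Css × τ / F = 10.54 × 7.5 × 24 / 0.87 = 2181 mg

(a) 7660 mg; (b) 2180 mg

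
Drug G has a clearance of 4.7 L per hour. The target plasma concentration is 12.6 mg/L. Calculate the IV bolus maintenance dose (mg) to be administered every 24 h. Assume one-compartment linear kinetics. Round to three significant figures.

1420 mg

D = CL × Css × τ = 4.700 × 12.6 × 24 = 1421 mg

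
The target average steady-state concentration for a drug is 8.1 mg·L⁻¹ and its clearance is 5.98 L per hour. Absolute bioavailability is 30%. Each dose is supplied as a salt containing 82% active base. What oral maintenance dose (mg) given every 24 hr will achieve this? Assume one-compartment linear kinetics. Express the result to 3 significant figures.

D = CL × Css × τ / F / S = 5.980 × 8.1 × 24 / 0.3 / 0.82 = 4726 mg

4730 mg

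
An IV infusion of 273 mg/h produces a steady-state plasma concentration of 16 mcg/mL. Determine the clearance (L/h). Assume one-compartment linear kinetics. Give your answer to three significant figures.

17.1 L/h

At steady state, infusion rate = CL × Css, so CL = rate / Css.
CL = 273 / 16 = 17.06 L/h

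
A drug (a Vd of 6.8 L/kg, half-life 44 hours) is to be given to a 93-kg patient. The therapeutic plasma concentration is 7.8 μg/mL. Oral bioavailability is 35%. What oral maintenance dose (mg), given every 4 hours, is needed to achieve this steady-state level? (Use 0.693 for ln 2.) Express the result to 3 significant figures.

888 mg

Vd = 6.8 L/kg × 93 kg = 632.4 L
k = 0.693/44 = 0.01575 h⁻¹, so CL = k·Vd = 0.01575 × 632.4 = 9.960 L/h
D = CL × Css × τ / F = 9.960 × 7.8 × 4 / 0.35 = 887.9 mg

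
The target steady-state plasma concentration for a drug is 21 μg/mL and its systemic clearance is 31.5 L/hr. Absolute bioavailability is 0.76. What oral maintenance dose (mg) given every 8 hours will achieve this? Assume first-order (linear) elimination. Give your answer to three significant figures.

6960 mg

D = CL × Css × τ / F = 31.50 × 21 × 8 / 0.76 = 6963 mg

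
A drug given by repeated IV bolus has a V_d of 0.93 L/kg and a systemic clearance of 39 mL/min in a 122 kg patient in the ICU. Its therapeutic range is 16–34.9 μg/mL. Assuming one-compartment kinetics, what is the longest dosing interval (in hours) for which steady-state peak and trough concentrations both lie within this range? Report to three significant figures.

Vd(total) = 122 kg × 0.93 L/kg = 113.5 L
CL = 39 mL/min = 39 × 0.06 = 2.340 L/h
k = CL / Vd = 2.340 / 113.5 = 0.02062 h⁻¹
Between IV bolus doses, concentration decays as C = C₀·e^(−kτ), so C_peak/C_trough = e^(kτ).
τ_max = ln(C_peak/C_trough) / k = ln(34.9/16) / 0.02062 = 0.7799 / 0.02062 = 37.82 h

37.8 h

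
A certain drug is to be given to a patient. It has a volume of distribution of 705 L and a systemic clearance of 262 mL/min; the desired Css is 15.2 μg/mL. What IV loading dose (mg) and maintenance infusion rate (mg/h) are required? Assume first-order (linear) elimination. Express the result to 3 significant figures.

(a) 10700 mg; (b) 239 mg/h

LD = Vd · C_target = 705.0 × 15.2 = 10720 mg
Convert clearance: 262 mL/min × 60 min/h ÷ 1000 mL/L = 15.72 L/h
Maintenance infusion rate = CL × Css = 15.72 × 15.2 = 238.9 mg/h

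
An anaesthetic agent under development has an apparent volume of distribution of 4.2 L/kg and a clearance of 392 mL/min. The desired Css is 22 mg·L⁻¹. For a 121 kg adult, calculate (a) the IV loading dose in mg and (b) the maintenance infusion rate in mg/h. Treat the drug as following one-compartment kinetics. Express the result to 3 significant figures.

(a) 11200 mg; (b) 517 mg/h

Vd = 4.2 L/kg × 121 kg = 508.2 L
LD = Vd · C_target = 508.2 × 22 = 11180 mg
CL = 392 mL/min = 392 × 0.06 = 23.52 L/h
Maintenance infusion rate = CL × Css = 23.52 × 22 = 517.4 mg/h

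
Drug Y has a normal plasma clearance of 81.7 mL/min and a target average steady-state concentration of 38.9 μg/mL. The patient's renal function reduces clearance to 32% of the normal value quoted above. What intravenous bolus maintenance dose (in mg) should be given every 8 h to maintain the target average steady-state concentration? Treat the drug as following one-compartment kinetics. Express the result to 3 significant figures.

Convert clearance: 81.7 mL/min × 60 min/h ÷ 1000 mL/L = 4.902 L/h
Patient clearance = 0.32 × 4.902 = 1.569 L/h
At steady state, dose per interval replaces the amount cleared in that interval: D/τ = CL·Css.
D = CL × Css × τ = 1.569 × 38.9 × 8 = 488.3 mg

488 mg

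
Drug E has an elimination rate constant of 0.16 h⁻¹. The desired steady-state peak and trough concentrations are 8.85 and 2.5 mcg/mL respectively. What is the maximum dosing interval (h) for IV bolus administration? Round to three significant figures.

7.90 h

Between IV bolus doses, concentration decays as C = C₀·e^(−kτ), so C_peak/C_trough = e^(kτ).
τ_max = ln(C_peak/C_trough) / k = ln(8.85/2.5) / 0.1600 = 1.264 / 0.1600 = 7.900 h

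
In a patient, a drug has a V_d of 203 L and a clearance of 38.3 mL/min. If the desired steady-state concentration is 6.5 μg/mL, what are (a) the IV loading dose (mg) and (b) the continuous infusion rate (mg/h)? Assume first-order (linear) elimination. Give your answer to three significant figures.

(a) 1320 mg; (b) 14.9 mg/h

Loading dose = Vd × C = 203.0 × 6.5 = 1320 mg
Convert clearance: 38.3 mL/min × 60 min/h ÷ 1000 mL/L = 2.298 L/h
Maintenance: replace elimination → rate = CL × Css = 2.298 × 6.5 = 14.94 mg/h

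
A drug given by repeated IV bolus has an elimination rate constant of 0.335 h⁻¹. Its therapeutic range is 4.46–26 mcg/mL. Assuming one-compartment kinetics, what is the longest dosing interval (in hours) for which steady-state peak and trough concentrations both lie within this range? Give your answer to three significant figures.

5.26 h

Between IV bolus doses, concentration decays as C = C₀·e^(−kτ), so C_peak/C_trough = e^(kτ).
τ_max = ln(C_peak/C_trough) / k = ln(26/4.46) / 0.3350 = 1.763 / 0.3350 = 5.263 h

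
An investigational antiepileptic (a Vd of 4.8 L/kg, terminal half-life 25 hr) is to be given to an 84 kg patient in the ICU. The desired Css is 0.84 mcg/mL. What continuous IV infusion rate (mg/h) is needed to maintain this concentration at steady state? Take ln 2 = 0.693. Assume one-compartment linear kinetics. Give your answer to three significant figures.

Vd = 4.8 L/kg × 84 kg = 403.2 L
k = 0.693/25 = 0.02772 h⁻¹, so CL = k·Vd = 0.02772 × 403.2 = 11.18 L/h
Infusion rate = CL × Css = 11.18 × 0.84 = 9.391 mg/h

9.39 mg/h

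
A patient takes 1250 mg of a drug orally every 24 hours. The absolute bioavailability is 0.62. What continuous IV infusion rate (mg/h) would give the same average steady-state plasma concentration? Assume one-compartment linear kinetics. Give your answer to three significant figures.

Equivalent systemic input: infusion rate = F·D/τ.
Rate = 0.62 × 1250 / 24 = 32.29 mg/h

32.3 mg/h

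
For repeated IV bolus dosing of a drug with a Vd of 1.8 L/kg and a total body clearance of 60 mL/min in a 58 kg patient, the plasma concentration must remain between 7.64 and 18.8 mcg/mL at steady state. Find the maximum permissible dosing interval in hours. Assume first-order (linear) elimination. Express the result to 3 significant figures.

Vd = 1.8 L/kg × 58 kg = 104.4 L
CL = 60 mL/min × 60/1000 = 3.600 L/h
k = CL / Vd = 3.600 / 104.4 = 0.03448 h⁻¹
Between IV bolus doses, concentration decays as C = C₀·e^(−kτ), so C_peak/C_trough = e^(kτ).
τ_max = ln(C_peak/C_trough) / k = ln(18.8/7.64) / 0.03448 = 0.9005 / 0.03448 = 26.12 h

26.1 h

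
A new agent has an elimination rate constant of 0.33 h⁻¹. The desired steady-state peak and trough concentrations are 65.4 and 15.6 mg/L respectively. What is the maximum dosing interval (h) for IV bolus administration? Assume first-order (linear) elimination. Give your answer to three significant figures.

Between IV bolus doses, concentration decays as C = C₀·e^(−kτ), so C_peak/C_trough = e^(kτ).
τ_max = ln(C_peak/C_trough) / k = ln(65.4/15.6) / 0.3300 = 1.433 / 0.3300 = 4.342 h

4.34 h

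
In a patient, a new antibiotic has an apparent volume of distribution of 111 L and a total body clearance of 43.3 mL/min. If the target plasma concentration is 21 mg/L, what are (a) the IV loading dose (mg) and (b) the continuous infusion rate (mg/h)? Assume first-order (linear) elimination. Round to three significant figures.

(a) 2330 mg; (b) 54.6 mg/h

Loading dose = Vd × C = 111.0 × 21 = 2331 mg
CL = 43.3 mL/min × 60/1000 = 2.598 L/h
Infusion rate = 2.598 L/h × 21 mg/L = 54.56 mg/h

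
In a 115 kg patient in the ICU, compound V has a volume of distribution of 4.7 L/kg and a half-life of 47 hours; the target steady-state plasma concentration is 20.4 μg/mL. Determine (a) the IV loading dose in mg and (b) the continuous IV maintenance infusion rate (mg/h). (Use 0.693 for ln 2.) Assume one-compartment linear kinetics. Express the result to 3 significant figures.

(a) 11000 mg; (b) 163 mg/h

Vd(total) = 115 kg × 4.7 L/kg = 540.5 L
LD = Vd × C = 540.5 × 20.4 = 11030 mg
CL = 0.693 × Vd / t½ = 0.693 × 540.5 / 47 = 7.970 L/h
Infusion rate = CL × Css = 7.970 × 20.4 = 162.6 mg/h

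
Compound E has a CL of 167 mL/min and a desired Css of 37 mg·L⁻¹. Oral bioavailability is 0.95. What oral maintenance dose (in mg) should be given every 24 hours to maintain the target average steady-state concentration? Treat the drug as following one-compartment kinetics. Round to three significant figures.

CL = 167 mL/min × 60/1000 = 10.02 L/h
D = CL × Css × τ / F = 10.02 × 37 × 24 / 0.95 = 9366 mg

9370 mg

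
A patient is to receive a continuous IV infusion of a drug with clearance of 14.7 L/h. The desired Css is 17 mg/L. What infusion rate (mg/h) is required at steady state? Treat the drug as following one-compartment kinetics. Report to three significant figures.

R₀ = 14.70 × 17 = 249.9 mg/h

250 mg/h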